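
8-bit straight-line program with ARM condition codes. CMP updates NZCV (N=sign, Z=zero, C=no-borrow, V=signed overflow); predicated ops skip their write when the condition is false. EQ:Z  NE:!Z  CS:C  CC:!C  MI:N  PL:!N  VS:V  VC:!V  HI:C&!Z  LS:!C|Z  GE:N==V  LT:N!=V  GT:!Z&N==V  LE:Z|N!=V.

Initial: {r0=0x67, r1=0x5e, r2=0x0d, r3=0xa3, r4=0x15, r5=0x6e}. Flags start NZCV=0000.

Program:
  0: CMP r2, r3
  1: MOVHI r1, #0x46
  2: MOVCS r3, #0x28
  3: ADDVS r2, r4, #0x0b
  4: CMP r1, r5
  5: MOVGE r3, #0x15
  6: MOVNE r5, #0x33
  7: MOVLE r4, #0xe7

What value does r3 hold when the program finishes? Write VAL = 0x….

0: ✓ CMP  NZCV=0000
1: · MOVHI
2: · MOVCS
3: · ADDVS
4: ✓ CMP  NZCV=1000
5: · MOVGE
6: ✓ MOVNE  r5←0x33
7: ✓ MOVLE  r4←0xe7

VAL = 0xa3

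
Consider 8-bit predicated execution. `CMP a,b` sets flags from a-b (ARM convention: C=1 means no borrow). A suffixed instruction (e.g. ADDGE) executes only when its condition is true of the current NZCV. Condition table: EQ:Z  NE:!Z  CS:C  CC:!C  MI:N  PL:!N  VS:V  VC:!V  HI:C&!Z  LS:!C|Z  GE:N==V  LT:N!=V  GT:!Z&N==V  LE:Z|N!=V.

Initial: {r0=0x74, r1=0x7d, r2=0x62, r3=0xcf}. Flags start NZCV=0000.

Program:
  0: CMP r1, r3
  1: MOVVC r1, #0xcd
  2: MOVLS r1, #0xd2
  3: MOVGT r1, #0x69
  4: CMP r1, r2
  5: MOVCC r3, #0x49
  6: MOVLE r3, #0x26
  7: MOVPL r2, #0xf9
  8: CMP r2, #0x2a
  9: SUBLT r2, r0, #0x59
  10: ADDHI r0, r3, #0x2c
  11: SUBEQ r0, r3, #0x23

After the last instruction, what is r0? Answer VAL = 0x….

0: ✓ CMP  NZCV=1001
1: · MOVVC
2: ✓ MOVLS  r1←0xd2
3: ✓ MOVGT  r1←0x69
4: ✓ CMP  NZCV=0010
5: · MOVCC
6: · MOVLE
7: ✓ MOVPL  r2←0xf9
8: ✓ CMP  NZCV=1010
9: ✓ SUBLT  r2←0x1b
10: ✓ ADDHI  r0←0xfb
11: · SUBEQ

VAL = 0xfb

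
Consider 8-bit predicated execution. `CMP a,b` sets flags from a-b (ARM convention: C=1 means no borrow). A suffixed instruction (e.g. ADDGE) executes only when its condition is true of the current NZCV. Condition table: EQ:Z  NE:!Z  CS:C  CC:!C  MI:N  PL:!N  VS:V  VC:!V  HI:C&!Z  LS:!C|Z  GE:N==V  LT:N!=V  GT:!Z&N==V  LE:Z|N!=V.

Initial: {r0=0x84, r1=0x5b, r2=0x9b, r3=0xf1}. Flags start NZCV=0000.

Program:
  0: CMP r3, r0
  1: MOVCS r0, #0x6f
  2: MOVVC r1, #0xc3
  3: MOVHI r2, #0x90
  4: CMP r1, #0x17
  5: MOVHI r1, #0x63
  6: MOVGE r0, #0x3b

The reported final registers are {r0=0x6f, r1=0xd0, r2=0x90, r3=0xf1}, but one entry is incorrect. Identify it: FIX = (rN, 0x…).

[0] flags=0010 → (cmp)
[1] flags=0010 CS?T → r0=0x6f
[2] flags=0010 VC?T → r1=0xc3
[3] flags=0010 HI?T → r2=0x90
[4] flags=1010 → (cmp)
[5] flags=1010 HI?T → r1=0x63
[6] flags=1010 GE?F → skip

FIX = (r1, 0x63)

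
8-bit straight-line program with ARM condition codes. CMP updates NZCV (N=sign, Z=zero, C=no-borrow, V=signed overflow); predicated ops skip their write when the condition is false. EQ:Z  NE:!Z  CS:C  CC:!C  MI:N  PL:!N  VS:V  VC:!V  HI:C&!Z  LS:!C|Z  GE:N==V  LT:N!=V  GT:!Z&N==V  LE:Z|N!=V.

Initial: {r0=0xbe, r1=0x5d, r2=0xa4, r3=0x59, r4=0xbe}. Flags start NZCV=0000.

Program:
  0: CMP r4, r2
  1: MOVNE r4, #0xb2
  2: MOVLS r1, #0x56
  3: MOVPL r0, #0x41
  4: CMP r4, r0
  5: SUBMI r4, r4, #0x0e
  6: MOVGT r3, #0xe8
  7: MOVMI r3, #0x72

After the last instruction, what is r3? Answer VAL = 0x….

VAL = 0x59

[0] flags=0010 → (cmp)
[1] flags=0010 NE?T → r4=0xb2
[2] flags=0010 LS?F → skip
[3] flags=0010 PL?T → r0=0x41
[4] flags=0011 → (cmp)
[5] flags=0011 MI?F → skip
[6] flags=0011 GT?F → skip
[7] flags=0011 MI?F → skip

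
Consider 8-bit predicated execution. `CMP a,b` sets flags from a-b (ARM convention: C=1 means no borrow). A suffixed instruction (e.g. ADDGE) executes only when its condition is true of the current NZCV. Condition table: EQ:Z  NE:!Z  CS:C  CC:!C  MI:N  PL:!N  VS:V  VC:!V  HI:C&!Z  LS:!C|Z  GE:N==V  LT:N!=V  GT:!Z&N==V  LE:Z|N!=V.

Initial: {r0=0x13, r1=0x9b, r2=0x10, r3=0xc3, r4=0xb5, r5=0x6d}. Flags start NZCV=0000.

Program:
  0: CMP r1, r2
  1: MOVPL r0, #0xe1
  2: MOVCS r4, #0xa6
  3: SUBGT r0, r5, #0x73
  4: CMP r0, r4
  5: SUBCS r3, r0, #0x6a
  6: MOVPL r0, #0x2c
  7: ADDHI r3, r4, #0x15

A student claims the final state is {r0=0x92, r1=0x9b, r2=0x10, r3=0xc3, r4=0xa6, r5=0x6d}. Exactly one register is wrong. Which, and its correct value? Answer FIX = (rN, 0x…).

[0] flags=1010 → (cmp)
[1] flags=1010 PL?F → skip
[2] flags=1010 CS?T → r4=0xa6
[3] flags=1010 GT?F → skip
[4] flags=0000 → (cmp)
[5] flags=0000 CS?F → skip
[6] flags=0000 PL?T → r0=0x2c
[7] flags=0000 HI?F → skip

FIX = (r0, 0x2c)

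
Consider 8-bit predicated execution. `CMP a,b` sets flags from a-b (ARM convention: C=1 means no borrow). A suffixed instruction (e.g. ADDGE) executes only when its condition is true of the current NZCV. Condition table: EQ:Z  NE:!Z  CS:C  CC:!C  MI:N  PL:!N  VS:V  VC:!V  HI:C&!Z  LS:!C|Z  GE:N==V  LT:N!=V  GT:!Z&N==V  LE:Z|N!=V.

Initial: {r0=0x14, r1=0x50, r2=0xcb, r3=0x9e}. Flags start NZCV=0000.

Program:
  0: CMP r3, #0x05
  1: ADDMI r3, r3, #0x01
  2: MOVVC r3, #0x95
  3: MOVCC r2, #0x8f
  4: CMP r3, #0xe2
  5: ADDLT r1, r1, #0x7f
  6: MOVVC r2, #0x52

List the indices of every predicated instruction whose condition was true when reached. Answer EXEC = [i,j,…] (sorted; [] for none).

EXEC = [1,2,5,6]

[0] flags=1010 → (cmp)
[1] flags=1010 MI?T → r3=0x9f
[2] flags=1010 VC?T → r3=0x95
[3] flags=1010 CC?F → skip
[4] flags=1000 → (cmp)
[5] flags=1000 LT?T → r1=0xcf
[6] flags=1000 VC?T → r2=0x52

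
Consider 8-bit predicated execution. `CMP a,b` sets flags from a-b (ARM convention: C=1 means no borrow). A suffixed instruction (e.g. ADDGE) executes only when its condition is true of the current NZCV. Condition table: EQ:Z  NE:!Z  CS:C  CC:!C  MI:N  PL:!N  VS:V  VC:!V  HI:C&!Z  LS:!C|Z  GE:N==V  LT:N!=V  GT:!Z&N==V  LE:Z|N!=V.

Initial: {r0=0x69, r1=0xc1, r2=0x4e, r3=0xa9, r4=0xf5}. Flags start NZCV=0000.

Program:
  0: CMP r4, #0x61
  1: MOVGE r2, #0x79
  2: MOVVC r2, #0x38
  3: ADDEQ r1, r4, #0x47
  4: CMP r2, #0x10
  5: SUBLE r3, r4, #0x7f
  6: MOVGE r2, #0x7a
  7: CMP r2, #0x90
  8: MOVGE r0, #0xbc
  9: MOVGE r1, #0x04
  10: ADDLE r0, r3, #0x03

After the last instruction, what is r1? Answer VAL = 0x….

VAL = 0x04

0: ✓ CMP  NZCV=1010
1: · MOVGE
2: ✓ MOVVC  r2←0x38
3: · ADDEQ
4: ✓ CMP  NZCV=0010
5: · SUBLE
6: ✓ MOVGE  r2←0x7a
7: ✓ CMP  NZCV=1001
8: ✓ MOVGE  r0←0xbc
9: ✓ MOVGE  r1←0x04
10: · ADDLE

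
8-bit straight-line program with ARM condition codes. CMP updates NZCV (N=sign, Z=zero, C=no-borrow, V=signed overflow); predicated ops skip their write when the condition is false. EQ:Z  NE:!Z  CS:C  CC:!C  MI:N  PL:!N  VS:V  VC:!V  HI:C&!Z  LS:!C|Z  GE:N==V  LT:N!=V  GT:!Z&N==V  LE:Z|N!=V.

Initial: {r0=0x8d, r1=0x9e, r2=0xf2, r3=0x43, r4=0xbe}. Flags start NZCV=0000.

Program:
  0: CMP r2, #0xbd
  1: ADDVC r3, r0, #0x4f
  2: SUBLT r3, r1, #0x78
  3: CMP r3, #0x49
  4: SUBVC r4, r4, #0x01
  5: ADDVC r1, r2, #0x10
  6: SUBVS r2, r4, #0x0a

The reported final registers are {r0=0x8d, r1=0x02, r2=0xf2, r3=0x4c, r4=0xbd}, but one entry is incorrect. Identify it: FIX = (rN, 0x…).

[0] flags=0010 → (cmp)
[1] flags=0010 VC?T → r3=0xdc
[2] flags=0010 LT?F → skip
[3] flags=1010 → (cmp)
[4] flags=1010 VC?T → r4=0xbd
[5] flags=1010 VC?T → r1=0x02
[6] flags=1010 VS?F → skip

FIX = (r3, 0xdc)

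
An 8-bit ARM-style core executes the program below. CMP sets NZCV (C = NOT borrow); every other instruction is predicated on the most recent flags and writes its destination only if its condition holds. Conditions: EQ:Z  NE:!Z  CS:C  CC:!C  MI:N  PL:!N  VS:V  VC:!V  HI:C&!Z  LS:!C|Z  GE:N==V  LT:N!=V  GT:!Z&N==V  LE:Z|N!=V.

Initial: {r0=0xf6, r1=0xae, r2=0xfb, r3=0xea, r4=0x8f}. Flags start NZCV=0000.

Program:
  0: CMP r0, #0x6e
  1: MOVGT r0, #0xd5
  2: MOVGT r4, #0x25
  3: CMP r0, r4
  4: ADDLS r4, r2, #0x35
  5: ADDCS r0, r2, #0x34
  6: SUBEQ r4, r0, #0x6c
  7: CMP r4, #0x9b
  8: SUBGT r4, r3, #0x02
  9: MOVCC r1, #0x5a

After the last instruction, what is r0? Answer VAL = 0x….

0: ✓ CMP  NZCV=1010
1: · MOVGT
2: · MOVGT
3: ✓ CMP  NZCV=0010
4: · ADDLS
5: ✓ ADDCS  r0←0x2f
6: · SUBEQ
7: ✓ CMP  NZCV=1000
8: · SUBGT
9: ✓ MOVCC  r1←0x5a

VAL = 0x2f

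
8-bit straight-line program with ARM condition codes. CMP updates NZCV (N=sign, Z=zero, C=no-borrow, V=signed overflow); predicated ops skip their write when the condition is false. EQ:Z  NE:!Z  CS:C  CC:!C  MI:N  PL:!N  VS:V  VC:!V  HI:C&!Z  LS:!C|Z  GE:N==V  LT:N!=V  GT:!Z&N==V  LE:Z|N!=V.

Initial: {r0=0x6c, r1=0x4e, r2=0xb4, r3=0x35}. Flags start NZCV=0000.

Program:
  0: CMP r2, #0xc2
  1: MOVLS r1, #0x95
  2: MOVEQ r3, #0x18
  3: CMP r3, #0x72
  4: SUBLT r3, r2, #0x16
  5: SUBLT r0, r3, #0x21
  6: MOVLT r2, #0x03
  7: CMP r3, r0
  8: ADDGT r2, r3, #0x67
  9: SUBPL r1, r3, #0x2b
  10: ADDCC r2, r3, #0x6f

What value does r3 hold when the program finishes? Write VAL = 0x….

[0] flags=1000 → (cmp)
[1] flags=1000 LS?T → r1=0x95
[2] flags=1000 EQ?F → skip
[3] flags=1000 → (cmp)
[4] flags=1000 LT?T → r3=0x9e
[5] flags=1000 LT?T → r0=0x7d
[6] flags=1000 LT?T → r2=0x03
[7] flags=0011 → (cmp)
[8] flags=0011 GT?F → skip
[9] flags=0011 PL?T → r1=0x73
[10] flags=0011 CC?F → skip

VAL = 0x9e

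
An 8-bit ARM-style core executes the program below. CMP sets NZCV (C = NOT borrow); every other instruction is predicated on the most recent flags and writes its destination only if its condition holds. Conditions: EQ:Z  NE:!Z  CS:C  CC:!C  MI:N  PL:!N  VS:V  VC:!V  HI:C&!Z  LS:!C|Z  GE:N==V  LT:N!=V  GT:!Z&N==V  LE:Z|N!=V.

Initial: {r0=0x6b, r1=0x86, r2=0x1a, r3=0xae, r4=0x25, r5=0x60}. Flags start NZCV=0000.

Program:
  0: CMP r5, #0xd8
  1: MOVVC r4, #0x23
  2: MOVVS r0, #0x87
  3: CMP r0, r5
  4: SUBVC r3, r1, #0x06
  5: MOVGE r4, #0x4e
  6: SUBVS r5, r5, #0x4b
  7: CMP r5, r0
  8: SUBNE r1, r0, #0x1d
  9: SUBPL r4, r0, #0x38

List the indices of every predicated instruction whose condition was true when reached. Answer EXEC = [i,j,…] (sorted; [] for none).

EXEC = [2,6,8]

0: ✓ CMP  NZCV=1001
1: · MOVVC
2: ✓ MOVVS  r0←0x87
3: ✓ CMP  NZCV=0011
4: · SUBVC
5: · MOVGE
6: ✓ SUBVS  r5←0x15
7: ✓ CMP  NZCV=1001
8: ✓ SUBNE  r1←0x6a
9: · SUBPL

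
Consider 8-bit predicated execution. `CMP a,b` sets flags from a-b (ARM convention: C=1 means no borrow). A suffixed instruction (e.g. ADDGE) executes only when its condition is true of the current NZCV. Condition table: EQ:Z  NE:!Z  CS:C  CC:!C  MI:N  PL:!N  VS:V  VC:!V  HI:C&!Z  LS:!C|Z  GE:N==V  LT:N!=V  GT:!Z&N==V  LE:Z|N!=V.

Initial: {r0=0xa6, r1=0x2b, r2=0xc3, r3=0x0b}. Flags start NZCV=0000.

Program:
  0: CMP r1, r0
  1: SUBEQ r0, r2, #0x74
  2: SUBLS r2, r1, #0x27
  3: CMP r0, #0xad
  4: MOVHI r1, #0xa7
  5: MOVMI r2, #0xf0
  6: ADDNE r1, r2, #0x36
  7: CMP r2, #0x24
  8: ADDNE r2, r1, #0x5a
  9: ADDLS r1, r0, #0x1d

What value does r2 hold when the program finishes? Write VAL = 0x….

0: ✓ CMP  NZCV=1001
1: · SUBEQ
2: ✓ SUBLS  r2←0x04
3: ✓ CMP  NZCV=1000
4: · MOVHI
5: ✓ MOVMI  r2←0xf0
6: ✓ ADDNE  r1←0x26
7: ✓ CMP  NZCV=1010
8: ✓ ADDNE  r2←0x80
9: · ADDLS

VAL = 0x80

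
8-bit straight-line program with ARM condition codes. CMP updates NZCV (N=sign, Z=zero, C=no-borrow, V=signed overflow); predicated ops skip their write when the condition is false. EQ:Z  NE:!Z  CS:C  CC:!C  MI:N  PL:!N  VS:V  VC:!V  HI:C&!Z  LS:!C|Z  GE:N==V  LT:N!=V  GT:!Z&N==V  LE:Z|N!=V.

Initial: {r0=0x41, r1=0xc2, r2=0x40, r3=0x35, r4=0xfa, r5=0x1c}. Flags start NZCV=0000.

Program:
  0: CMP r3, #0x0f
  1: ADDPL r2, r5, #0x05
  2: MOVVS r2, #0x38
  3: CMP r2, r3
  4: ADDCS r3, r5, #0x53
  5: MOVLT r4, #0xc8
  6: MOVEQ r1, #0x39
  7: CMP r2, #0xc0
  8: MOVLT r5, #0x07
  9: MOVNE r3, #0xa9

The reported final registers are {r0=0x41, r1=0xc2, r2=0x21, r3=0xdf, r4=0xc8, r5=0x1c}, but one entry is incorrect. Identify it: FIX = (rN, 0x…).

FIX = (r3, 0xa9)

0: ✓ CMP  NZCV=0010
1: ✓ ADDPL  r2←0x21
2: · MOVVS
3: ✓ CMP  NZCV=1000
4: · ADDCS
5: ✓ MOVLT  r4←0xc8
6: · MOVEQ
7: ✓ CMP  NZCV=0000
8: · MOVLT
9: ✓ MOVNE  r3←0xa9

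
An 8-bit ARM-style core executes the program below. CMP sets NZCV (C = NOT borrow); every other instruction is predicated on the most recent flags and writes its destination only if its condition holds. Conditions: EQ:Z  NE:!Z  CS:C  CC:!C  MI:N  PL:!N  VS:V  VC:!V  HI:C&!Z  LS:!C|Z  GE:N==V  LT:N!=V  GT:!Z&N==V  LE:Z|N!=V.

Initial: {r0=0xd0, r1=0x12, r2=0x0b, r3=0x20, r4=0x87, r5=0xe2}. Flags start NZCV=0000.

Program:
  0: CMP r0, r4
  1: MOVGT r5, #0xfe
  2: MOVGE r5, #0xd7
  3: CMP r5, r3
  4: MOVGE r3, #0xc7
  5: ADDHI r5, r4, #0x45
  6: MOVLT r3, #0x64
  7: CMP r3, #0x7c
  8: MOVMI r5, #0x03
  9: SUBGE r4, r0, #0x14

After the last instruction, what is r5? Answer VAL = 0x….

VAL = 0x03

0: ✓ CMP  NZCV=0010
1: ✓ MOVGT  r5←0xfe
2: ✓ MOVGE  r5←0xd7
3: ✓ CMP  NZCV=1010
4: · MOVGE
5: ✓ ADDHI  r5←0xcc
6: ✓ MOVLT  r3←0x64
7: ✓ CMP  NZCV=1000
8: ✓ MOVMI  r5←0x03
9: · SUBGE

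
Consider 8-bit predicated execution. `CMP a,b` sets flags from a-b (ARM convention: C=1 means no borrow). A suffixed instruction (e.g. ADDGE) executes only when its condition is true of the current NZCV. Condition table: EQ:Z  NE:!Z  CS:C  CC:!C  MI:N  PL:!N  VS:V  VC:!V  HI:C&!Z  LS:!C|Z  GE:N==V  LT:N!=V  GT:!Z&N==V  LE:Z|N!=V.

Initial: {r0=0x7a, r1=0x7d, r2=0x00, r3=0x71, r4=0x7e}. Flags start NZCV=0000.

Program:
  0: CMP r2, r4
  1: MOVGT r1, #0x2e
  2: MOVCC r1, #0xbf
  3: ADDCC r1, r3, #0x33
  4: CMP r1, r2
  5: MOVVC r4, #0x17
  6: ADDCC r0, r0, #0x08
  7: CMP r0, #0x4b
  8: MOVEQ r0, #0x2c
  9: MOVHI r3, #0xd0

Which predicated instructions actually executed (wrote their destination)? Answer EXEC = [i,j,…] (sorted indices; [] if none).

EXEC = [2,3,5,9]

[0] flags=1000 → (cmp)
[1] flags=1000 GT?F → skip
[2] flags=1000 CC?T → r1=0xbf
[3] flags=1000 CC?T → r1=0xa4
[4] flags=1010 → (cmp)
[5] flags=1010 VC?T → r4=0x17
[6] flags=1010 CC?F → skip
[7] flags=0010 → (cmp)
[8] flags=0010 EQ?F → skip
[9] flags=0010 HI?T → r3=0xd0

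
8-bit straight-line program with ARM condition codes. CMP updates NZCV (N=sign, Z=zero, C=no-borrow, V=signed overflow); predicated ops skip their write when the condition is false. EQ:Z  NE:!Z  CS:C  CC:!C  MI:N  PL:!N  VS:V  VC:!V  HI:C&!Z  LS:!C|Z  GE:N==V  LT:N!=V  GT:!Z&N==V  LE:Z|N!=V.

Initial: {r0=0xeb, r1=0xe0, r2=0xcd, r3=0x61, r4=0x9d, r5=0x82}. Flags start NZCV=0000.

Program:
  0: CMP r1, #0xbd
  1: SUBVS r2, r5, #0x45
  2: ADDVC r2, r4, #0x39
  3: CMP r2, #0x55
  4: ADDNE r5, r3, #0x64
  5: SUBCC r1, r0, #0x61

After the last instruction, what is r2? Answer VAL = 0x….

0: ✓ CMP  NZCV=0010
1: · SUBVS
2: ✓ ADDVC  r2←0xd6
3: ✓ CMP  NZCV=1010
4: ✓ ADDNE  r5←0xc5
5: · SUBCC

VAL = 0xd6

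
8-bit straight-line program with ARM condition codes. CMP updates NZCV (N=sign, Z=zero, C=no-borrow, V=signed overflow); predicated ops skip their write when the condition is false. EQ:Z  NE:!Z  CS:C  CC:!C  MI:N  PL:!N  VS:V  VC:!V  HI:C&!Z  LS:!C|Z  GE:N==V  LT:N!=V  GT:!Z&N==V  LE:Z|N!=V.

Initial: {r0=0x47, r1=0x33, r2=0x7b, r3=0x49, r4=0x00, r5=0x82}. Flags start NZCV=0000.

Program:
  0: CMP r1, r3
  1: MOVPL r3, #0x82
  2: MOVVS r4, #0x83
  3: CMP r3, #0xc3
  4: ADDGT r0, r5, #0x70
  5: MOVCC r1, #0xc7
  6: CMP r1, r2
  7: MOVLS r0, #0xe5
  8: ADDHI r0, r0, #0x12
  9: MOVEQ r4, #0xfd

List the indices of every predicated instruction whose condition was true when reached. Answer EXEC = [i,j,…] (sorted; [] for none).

EXEC = [4,5,8]

[0] flags=1000 → (cmp)
[1] flags=1000 PL?F → skip
[2] flags=1000 VS?F → skip
[3] flags=1001 → (cmp)
[4] flags=1001 GT?T → r0=0xf2
[5] flags=1001 CC?T → r1=0xc7
[6] flags=0011 → (cmp)
[7] flags=0011 LS?F → skip
[8] flags=0011 HI?T → r0=0x04
[9] flags=0011 EQ?F → skip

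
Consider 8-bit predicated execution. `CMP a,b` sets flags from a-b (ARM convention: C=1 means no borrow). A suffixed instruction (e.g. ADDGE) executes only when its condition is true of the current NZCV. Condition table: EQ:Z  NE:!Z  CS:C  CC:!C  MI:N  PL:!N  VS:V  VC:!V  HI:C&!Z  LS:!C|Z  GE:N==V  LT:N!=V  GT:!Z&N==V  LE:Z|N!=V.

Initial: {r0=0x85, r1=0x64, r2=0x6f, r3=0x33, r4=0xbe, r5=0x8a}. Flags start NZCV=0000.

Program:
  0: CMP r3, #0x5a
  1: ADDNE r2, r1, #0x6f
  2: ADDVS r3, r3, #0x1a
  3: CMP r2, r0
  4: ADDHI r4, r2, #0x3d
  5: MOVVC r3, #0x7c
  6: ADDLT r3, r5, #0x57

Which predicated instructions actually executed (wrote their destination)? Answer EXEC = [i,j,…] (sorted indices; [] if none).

EXEC = [1,4,5]

0: ✓ CMP  NZCV=1000
1: ✓ ADDNE  r2←0xd3
2: · ADDVS
3: ✓ CMP  NZCV=0010
4: ✓ ADDHI  r4←0x10
5: ✓ MOVVC  r3←0x7c
6: · ADDLT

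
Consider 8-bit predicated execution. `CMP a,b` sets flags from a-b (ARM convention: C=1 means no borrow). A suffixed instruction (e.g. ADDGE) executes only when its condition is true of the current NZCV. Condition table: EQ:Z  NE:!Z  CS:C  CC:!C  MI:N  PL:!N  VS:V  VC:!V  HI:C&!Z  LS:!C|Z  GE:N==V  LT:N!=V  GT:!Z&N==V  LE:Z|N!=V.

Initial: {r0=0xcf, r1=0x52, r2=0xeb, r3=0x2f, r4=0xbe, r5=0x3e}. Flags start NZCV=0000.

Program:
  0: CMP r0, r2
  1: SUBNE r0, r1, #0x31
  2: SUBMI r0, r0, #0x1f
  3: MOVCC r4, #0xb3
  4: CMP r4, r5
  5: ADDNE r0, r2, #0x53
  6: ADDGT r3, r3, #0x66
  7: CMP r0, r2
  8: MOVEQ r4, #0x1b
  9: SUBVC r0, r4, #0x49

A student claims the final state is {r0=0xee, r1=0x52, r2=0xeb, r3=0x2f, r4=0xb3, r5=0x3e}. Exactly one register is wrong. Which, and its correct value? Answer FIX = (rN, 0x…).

FIX = (r0, 0x6a)

0: ✓ CMP  NZCV=1000
1: ✓ SUBNE  r0←0x21
2: ✓ SUBMI  r0←0x02
3: ✓ MOVCC  r4←0xb3
4: ✓ CMP  NZCV=0011
5: ✓ ADDNE  r0←0x3e
6: · ADDGT
7: ✓ CMP  NZCV=0000
8: · MOVEQ
9: ✓ SUBVC  r0←0x6a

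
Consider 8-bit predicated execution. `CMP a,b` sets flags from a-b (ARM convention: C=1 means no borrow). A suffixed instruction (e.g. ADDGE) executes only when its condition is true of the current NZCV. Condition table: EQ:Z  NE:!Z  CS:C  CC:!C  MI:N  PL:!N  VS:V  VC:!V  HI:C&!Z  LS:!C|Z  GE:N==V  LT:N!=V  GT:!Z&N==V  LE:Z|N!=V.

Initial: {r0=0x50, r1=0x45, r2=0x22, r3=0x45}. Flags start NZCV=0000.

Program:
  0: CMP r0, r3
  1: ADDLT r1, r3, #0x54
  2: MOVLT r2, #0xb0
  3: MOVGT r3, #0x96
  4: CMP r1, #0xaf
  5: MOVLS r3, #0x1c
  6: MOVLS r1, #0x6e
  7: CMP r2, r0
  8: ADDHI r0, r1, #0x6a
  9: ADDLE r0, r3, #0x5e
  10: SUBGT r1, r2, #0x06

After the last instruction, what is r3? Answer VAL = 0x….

VAL = 0x1c

[0] flags=0010 → (cmp)
[1] flags=0010 LT?F → skip
[2] flags=0010 LT?F → skip
[3] flags=0010 GT?T → r3=0x96
[4] flags=1001 → (cmp)
[5] flags=1001 LS?T → r3=0x1c
[6] flags=1001 LS?T → r1=0x6e
[7] flags=1000 → (cmp)
[8] flags=1000 HI?F → skip
[9] flags=1000 LE?T → r0=0x7a
[10] flags=1000 GT?F → skip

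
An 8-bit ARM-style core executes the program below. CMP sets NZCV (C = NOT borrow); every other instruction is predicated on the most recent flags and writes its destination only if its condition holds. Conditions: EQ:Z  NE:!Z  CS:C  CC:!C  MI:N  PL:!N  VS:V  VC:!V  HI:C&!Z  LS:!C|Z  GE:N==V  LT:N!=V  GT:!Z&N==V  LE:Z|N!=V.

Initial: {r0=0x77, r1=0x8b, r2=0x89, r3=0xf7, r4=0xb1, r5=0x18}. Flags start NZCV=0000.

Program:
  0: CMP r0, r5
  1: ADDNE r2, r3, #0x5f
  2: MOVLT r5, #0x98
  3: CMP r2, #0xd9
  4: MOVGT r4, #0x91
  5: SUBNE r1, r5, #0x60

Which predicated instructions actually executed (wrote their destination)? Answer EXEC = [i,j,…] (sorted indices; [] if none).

0: ✓ CMP  NZCV=0010
1: ✓ ADDNE  r2←0x56
2: · MOVLT
3: ✓ CMP  NZCV=0000
4: ✓ MOVGT  r4←0x91
5: ✓ SUBNE  r1←0xb8

EXEC = [1,4,5]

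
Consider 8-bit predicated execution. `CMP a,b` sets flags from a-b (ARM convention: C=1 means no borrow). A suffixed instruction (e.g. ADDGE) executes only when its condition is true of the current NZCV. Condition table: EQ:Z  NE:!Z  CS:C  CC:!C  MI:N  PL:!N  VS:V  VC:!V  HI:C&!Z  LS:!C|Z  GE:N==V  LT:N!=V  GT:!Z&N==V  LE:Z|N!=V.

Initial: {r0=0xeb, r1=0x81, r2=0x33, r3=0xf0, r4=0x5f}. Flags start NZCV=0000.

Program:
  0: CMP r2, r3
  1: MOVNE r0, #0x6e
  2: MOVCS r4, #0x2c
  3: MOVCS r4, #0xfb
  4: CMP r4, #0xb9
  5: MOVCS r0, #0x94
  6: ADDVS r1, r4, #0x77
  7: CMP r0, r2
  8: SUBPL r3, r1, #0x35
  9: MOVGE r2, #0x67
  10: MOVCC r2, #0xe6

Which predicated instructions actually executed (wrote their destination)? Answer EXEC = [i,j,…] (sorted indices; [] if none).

EXEC = [1,6,8,9]

0: ✓ CMP  NZCV=0000
1: ✓ MOVNE  r0←0x6e
2: · MOVCS
3: · MOVCS
4: ✓ CMP  NZCV=1001
5: · MOVCS
6: ✓ ADDVS  r1←0xd6
7: ✓ CMP  NZCV=0010
8: ✓ SUBPL  r3←0xa1
9: ✓ MOVGE  r2←0x67
10: · MOVCC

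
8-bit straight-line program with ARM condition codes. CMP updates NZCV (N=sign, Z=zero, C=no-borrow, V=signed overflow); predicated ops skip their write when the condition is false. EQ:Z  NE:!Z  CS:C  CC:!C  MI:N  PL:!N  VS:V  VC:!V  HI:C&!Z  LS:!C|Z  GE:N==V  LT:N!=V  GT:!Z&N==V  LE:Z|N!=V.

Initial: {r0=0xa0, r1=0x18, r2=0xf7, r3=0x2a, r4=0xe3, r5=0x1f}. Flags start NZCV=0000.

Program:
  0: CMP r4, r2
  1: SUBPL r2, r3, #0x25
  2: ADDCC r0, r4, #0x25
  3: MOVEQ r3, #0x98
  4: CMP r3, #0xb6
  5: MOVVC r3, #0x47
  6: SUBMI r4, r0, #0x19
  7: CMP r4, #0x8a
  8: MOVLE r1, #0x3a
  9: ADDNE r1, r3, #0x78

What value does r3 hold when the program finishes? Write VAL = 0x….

0: ✓ CMP  NZCV=1000
1: · SUBPL
2: ✓ ADDCC  r0←0x08
3: · MOVEQ
4: ✓ CMP  NZCV=0000
5: ✓ MOVVC  r3←0x47
6: · SUBMI
7: ✓ CMP  NZCV=0010
8: · MOVLE
9: ✓ ADDNE  r1←0xbf

VAL = 0x47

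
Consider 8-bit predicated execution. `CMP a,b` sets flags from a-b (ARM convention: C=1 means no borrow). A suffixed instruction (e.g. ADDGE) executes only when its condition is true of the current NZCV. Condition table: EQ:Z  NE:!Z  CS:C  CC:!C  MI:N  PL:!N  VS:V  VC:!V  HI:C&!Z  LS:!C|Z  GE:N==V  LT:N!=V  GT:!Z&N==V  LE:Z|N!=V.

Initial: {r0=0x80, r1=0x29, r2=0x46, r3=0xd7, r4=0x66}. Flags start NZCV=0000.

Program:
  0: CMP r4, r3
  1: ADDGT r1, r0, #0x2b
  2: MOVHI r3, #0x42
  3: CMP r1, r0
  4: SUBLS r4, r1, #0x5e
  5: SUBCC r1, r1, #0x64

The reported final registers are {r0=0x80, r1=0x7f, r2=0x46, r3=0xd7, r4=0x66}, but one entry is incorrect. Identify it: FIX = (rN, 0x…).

0: ✓ CMP  NZCV=1001
1: ✓ ADDGT  r1←0xab
2: · MOVHI
3: ✓ CMP  NZCV=0010
4: · SUBLS
5: · SUBCC

FIX = (r1, 0xab)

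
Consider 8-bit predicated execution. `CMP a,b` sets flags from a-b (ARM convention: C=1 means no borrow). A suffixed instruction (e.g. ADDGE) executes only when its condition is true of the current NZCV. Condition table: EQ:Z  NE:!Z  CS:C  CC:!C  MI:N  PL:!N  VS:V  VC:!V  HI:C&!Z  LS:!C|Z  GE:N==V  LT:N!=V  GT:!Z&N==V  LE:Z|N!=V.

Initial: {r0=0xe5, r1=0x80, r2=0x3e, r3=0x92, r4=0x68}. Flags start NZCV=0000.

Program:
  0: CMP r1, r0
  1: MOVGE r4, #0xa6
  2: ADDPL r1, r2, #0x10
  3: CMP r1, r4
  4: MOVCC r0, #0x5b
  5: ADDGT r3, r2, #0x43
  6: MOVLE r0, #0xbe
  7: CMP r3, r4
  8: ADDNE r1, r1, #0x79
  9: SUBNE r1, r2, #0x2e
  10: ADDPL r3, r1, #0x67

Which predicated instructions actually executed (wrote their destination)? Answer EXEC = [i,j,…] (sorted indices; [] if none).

[0] flags=1000 → (cmp)
[1] flags=1000 GE?F → skip
[2] flags=1000 PL?F → skip
[3] flags=0011 → (cmp)
[4] flags=0011 CC?F → skip
[5] flags=0011 GT?F → skip
[6] flags=0011 LE?T → r0=0xbe
[7] flags=0011 → (cmp)
[8] flags=0011 NE?T → r1=0xf9
[9] flags=0011 NE?T → r1=0x10
[10] flags=0011 PL?T → r3=0x77

EXEC = [6,8,9,10]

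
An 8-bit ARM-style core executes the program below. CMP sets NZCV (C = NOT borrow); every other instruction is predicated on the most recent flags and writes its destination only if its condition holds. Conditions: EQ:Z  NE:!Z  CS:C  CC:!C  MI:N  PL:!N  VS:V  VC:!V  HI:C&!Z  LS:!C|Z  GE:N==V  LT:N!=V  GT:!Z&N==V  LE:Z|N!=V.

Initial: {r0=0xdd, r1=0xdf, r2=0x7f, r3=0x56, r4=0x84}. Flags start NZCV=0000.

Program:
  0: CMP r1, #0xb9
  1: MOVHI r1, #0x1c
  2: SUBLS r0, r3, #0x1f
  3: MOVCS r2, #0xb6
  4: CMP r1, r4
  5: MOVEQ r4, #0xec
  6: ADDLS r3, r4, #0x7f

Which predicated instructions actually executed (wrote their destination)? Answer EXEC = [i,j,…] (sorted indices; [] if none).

0: ✓ CMP  NZCV=0010
1: ✓ MOVHI  r1←0x1c
2: · SUBLS
3: ✓ MOVCS  r2←0xb6
4: ✓ CMP  NZCV=1001
5: · MOVEQ
6: ✓ ADDLS  r3←0x03

EXEC = [1,3,6]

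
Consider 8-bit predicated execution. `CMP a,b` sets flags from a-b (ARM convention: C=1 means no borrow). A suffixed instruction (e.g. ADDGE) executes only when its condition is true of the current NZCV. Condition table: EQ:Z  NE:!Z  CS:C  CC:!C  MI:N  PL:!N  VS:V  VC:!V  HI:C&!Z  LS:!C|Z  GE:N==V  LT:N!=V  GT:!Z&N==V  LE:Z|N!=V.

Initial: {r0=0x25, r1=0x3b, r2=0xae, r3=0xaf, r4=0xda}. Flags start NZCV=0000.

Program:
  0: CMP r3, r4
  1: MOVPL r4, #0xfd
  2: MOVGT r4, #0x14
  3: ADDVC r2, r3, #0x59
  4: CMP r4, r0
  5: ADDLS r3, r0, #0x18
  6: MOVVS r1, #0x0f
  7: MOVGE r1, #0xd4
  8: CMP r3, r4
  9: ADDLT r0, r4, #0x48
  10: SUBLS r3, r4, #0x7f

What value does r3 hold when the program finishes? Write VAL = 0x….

VAL = 0x5b

0: ✓ CMP  NZCV=1000
1: · MOVPL
2: · MOVGT
3: ✓ ADDVC  r2←0x08
4: ✓ CMP  NZCV=1010
5: · ADDLS
6: · MOVVS
7: · MOVGE
8: ✓ CMP  NZCV=1000
9: ✓ ADDLT  r0←0x22
10: ✓ SUBLS  r3←0x5b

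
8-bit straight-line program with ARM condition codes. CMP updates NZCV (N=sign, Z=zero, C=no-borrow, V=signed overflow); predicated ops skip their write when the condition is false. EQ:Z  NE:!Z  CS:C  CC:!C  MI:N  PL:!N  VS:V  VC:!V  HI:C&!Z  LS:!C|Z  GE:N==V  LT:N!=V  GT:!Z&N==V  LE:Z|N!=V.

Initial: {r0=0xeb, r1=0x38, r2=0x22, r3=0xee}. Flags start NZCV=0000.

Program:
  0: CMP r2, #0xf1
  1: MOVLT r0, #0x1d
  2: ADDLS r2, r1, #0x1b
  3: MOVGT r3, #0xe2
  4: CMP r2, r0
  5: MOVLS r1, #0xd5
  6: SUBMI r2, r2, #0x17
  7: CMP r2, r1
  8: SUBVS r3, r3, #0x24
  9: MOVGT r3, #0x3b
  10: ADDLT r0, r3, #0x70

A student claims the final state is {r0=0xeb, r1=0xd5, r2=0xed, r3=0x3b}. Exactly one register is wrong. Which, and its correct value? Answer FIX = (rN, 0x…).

[0] flags=0000 → (cmp)
[1] flags=0000 LT?F → skip
[2] flags=0000 LS?T → r2=0x53
[3] flags=0000 GT?T → r3=0xe2
[4] flags=0000 → (cmp)
[5] flags=0000 LS?T → r1=0xd5
[6] flags=0000 MI?F → skip
[7] flags=0000 → (cmp)
[8] flags=0000 VS?F → skip
[9] flags=0000 GT?T → r3=0x3b
[10] flags=0000 LT?F → skip

FIX = (r2, 0x53)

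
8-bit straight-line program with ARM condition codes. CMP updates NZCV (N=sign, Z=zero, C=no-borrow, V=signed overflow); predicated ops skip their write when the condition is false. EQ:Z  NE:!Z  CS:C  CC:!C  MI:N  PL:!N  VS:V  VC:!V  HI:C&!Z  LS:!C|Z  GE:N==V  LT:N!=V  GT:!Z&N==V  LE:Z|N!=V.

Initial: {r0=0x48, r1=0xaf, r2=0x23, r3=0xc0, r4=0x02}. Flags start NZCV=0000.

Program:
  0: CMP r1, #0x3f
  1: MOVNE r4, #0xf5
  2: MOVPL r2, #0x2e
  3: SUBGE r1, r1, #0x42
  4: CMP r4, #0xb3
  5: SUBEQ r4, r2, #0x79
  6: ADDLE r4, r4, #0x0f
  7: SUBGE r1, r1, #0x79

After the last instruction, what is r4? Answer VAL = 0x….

[0] flags=0011 → (cmp)
[1] flags=0011 NE?T → r4=0xf5
[2] flags=0011 PL?T → r2=0x2e
[3] flags=0011 GE?F → skip
[4] flags=0010 → (cmp)
[5] flags=0010 EQ?F → skip
[6] flags=0010 LE?F → skip
[7] flags=0010 GE?T → r1=0x36

VAL = 0xf5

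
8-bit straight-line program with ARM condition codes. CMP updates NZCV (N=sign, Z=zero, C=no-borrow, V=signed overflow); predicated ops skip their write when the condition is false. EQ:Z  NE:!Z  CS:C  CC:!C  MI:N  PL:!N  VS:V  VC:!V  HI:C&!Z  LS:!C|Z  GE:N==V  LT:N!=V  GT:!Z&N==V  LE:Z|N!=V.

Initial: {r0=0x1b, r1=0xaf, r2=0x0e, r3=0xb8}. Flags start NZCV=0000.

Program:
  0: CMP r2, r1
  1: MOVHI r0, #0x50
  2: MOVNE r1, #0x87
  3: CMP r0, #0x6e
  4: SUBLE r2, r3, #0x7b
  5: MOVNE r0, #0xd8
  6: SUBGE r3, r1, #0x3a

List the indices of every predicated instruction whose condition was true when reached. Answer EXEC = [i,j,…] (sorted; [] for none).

0: ✓ CMP  NZCV=0000
1: · MOVHI
2: ✓ MOVNE  r1←0x87
3: ✓ CMP  NZCV=1000
4: ✓ SUBLE  r2←0x3d
5: ✓ MOVNE  r0←0xd8
6: · SUBGE

EXEC = [2,4,5]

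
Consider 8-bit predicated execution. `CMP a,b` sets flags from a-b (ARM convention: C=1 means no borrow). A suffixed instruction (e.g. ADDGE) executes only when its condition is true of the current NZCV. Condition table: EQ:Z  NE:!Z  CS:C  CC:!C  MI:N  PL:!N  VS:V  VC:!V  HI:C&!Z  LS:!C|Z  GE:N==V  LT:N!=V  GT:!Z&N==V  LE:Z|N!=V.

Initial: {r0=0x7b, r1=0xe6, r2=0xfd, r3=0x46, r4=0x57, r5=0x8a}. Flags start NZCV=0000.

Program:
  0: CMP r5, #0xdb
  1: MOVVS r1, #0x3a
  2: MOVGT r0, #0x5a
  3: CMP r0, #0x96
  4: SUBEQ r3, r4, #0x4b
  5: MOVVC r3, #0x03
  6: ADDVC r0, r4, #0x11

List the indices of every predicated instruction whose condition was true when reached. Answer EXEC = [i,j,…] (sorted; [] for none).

EXEC = []

0: ✓ CMP  NZCV=1000
1: · MOVVS
2: · MOVGT
3: ✓ CMP  NZCV=1001
4: · SUBEQ
5: · MOVVC
6: · ADDVC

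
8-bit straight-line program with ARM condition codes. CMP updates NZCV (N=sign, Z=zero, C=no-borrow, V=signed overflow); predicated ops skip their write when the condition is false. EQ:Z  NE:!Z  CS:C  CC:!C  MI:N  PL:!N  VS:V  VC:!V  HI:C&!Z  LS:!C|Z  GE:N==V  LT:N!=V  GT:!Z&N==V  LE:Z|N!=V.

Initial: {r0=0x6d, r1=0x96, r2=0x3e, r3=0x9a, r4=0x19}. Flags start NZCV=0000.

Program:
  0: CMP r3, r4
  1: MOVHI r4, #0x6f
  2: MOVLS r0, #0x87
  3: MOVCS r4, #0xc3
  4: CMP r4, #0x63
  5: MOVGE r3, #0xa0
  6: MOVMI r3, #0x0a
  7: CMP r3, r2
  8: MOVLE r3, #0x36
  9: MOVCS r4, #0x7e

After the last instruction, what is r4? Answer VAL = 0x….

[0] flags=1010 → (cmp)
[1] flags=1010 HI?T → r4=0x6f
[2] flags=1010 LS?F → skip
[3] flags=1010 CS?T → r4=0xc3
[4] flags=0011 → (cmp)
[5] flags=0011 GE?F → skip
[6] flags=0011 MI?F → skip
[7] flags=0011 → (cmp)
[8] flags=0011 LE?T → r3=0x36
[9] flags=0011 CS?T → r4=0x7e

VAL = 0x7e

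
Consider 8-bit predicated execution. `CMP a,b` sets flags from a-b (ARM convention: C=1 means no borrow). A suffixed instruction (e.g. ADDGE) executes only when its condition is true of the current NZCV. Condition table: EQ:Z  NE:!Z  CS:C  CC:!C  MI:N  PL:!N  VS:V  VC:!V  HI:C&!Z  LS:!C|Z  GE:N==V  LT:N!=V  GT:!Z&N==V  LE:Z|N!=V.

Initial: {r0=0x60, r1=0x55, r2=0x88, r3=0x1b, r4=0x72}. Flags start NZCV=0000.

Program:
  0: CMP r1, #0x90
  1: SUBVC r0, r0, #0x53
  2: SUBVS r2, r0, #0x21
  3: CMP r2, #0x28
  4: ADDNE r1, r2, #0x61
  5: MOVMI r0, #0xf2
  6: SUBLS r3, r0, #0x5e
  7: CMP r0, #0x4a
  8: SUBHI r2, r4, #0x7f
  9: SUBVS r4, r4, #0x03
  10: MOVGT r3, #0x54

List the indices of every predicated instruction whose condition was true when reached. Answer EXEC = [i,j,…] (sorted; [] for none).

[0] flags=1001 → (cmp)
[1] flags=1001 VC?F → skip
[2] flags=1001 VS?T → r2=0x3f
[3] flags=0010 → (cmp)
[4] flags=0010 NE?T → r1=0xa0
[5] flags=0010 MI?F → skip
[6] flags=0010 LS?F → skip
[7] flags=0010 → (cmp)
[8] flags=0010 HI?T → r2=0xf3
[9] flags=0010 VS?F → skip
[10] flags=0010 GT?T → r3=0x54

EXEC = [2,4,8,10]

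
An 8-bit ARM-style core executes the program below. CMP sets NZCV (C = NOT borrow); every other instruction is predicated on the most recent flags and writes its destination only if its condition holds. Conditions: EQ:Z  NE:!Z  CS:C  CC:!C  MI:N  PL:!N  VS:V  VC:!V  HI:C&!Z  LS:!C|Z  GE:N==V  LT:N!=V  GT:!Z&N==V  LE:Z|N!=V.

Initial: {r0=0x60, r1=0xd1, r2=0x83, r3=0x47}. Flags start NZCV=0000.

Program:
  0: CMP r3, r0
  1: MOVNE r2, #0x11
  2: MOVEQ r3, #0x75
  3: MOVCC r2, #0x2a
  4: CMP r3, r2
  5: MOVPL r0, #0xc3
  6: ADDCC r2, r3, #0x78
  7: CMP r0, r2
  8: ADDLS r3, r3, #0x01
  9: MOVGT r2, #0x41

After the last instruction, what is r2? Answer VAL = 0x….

[0] flags=1000 → (cmp)
[1] flags=1000 NE?T → r2=0x11
[2] flags=1000 EQ?F → skip
[3] flags=1000 CC?T → r2=0x2a
[4] flags=0010 → (cmp)
[5] flags=0010 PL?T → r0=0xc3
[6] flags=0010 CC?F → skip
[7] flags=1010 → (cmp)
[8] flags=1010 LS?F → skip
[9] flags=1010 GT?F → skip

VAL = 0x2a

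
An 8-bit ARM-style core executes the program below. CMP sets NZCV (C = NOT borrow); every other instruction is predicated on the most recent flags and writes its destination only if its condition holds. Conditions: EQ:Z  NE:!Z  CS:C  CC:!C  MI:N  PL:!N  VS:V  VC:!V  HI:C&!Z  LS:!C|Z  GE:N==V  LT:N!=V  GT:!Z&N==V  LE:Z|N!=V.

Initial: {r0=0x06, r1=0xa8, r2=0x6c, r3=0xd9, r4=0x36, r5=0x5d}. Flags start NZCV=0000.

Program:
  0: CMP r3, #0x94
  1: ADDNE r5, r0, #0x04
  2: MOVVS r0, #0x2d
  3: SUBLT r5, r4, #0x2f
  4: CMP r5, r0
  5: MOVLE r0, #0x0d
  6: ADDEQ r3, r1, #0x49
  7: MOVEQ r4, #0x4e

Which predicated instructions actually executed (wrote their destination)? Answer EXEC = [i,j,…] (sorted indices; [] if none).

[0] flags=0010 → (cmp)
[1] flags=0010 NE?T → r5=0x0a
[2] flags=0010 VS?F → skip
[3] flags=0010 LT?F → skip
[4] flags=0010 → (cmp)
[5] flags=0010 LE?F → skip
[6] flags=0010 EQ?F → skip
[7] flags=0010 EQ?F → skip

EXEC = [1]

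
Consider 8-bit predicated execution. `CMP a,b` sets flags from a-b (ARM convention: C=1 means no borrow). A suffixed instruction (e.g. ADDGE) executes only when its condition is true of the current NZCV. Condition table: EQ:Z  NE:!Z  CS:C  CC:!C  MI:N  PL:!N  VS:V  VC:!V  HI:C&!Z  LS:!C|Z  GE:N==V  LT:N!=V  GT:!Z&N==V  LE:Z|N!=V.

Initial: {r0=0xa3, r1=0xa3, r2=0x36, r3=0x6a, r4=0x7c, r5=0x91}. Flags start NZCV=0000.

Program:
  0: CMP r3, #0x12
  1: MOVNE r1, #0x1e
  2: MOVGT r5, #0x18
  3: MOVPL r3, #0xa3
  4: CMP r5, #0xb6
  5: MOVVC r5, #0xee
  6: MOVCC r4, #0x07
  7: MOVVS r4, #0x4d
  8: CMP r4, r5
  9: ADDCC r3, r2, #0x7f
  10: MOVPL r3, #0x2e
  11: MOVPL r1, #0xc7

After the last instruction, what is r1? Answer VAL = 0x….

VAL = 0xc7

[0] flags=0010 → (cmp)
[1] flags=0010 NE?T → r1=0x1e
[2] flags=0010 GT?T → r5=0x18
[3] flags=0010 PL?T → r3=0xa3
[4] flags=0000 → (cmp)
[5] flags=0000 VC?T → r5=0xee
[6] flags=0000 CC?T → r4=0x07
[7] flags=0000 VS?F → skip
[8] flags=0000 → (cmp)
[9] flags=0000 CC?T → r3=0xb5
[10] flags=0000 PL?T → r3=0x2e
[11] flags=0000 PL?T → r1=0xc7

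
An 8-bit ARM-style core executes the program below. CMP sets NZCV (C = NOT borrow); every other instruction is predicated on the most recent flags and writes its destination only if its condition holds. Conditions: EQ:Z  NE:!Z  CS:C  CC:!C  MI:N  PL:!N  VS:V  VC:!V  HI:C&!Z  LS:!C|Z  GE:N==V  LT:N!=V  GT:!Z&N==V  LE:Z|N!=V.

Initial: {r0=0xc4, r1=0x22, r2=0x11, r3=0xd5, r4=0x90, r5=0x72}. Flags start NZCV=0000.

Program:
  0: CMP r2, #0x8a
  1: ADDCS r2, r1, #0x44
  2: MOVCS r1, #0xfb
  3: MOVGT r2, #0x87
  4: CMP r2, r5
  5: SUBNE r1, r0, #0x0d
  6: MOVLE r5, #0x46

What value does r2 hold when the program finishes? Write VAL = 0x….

VAL = 0x87

[0] flags=1001 → (cmp)
[1] flags=1001 CS?F → skip
[2] flags=1001 CS?F → skip
[3] flags=1001 GT?T → r2=0x87
[4] flags=0011 → (cmp)
[5] flags=0011 NE?T → r1=0xb7
[6] flags=0011 LE?T → r5=0x46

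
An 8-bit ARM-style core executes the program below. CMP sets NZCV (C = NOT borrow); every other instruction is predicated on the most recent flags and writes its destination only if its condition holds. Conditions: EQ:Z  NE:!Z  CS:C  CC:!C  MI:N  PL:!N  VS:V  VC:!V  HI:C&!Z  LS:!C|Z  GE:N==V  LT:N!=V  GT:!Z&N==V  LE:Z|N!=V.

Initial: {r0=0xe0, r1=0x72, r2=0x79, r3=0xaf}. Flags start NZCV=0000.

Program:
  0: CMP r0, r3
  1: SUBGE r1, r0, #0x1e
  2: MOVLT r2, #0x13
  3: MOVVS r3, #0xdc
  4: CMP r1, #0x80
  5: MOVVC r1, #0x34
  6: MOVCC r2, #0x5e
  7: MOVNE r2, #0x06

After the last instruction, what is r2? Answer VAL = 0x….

[0] flags=0010 → (cmp)
[1] flags=0010 GE?T → r1=0xc2
[2] flags=0010 LT?F → skip
[3] flags=0010 VS?F → skip
[4] flags=0010 → (cmp)
[5] flags=0010 VC?T → r1=0x34
[6] flags=0010 CC?F → skip
[7] flags=0010 NE?T → r2=0x06

VAL = 0x06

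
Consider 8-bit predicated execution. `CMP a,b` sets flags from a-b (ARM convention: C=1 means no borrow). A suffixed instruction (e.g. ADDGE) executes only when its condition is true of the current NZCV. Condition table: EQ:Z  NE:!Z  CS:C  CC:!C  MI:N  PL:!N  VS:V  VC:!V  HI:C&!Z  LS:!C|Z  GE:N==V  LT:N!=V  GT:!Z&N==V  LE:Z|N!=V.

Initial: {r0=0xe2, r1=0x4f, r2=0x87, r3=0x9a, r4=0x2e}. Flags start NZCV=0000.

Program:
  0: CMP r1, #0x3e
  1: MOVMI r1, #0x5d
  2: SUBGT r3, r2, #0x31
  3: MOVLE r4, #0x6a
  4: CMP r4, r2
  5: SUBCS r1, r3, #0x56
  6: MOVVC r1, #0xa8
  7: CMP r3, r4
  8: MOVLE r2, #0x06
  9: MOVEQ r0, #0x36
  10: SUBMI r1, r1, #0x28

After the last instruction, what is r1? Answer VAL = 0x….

0: ✓ CMP  NZCV=0010
1: · MOVMI
2: ✓ SUBGT  r3←0x56
3: · MOVLE
4: ✓ CMP  NZCV=1001
5: · SUBCS
6: · MOVVC
7: ✓ CMP  NZCV=0010
8: · MOVLE
9: · MOVEQ
10: · SUBMI

VAL = 0x4f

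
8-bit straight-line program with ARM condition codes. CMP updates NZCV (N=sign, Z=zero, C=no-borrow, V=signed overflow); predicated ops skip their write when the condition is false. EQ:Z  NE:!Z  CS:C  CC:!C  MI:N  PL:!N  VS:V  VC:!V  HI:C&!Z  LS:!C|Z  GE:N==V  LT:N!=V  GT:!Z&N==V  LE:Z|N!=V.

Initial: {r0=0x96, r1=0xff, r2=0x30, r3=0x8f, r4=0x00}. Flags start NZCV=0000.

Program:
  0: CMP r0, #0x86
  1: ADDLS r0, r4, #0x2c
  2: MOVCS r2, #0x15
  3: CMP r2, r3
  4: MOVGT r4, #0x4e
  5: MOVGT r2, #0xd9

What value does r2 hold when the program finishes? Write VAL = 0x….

[0] flags=0010 → (cmp)
[1] flags=0010 LS?F → skip
[2] flags=0010 CS?T → r2=0x15
[3] flags=1001 → (cmp)
[4] flags=1001 GT?T → r4=0x4e
[5] flags=1001 GT?T → r2=0xd9

VAL = 0xd9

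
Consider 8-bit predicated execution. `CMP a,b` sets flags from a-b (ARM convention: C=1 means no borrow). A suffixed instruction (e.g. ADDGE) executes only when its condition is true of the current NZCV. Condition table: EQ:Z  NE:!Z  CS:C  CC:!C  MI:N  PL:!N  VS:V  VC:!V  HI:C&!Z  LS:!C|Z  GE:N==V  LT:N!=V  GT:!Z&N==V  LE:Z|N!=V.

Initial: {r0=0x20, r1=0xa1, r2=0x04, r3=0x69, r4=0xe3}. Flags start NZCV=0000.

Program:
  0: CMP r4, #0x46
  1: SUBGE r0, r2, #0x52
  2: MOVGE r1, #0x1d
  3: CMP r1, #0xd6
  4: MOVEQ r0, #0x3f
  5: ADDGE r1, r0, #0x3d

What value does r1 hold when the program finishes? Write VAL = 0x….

0: ✓ CMP  NZCV=1010
1: · SUBGE
2: · MOVGE
3: ✓ CMP  NZCV=1000
4: · MOVEQ
5: · ADDGE

VAL = 0xa1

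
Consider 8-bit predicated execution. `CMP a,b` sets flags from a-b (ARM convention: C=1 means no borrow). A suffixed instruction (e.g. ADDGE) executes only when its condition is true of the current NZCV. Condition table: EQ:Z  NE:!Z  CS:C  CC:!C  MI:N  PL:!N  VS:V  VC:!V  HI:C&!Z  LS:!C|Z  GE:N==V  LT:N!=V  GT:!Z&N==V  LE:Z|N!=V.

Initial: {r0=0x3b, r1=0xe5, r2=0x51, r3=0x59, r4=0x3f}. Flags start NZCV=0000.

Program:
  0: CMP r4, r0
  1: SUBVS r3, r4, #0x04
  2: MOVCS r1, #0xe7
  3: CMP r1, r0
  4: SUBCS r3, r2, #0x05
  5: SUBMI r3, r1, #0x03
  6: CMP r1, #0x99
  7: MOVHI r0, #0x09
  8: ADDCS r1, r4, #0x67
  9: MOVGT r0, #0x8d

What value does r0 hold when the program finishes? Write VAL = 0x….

VAL = 0x8d

0: ✓ CMP  NZCV=0010
1: · SUBVS
2: ✓ MOVCS  r1←0xe7
3: ✓ CMP  NZCV=1010
4: ✓ SUBCS  r3←0x4c
5: ✓ SUBMI  r3←0xe4
6: ✓ CMP  NZCV=0010
7: ✓ MOVHI  r0←0x09
8: ✓ ADDCS  r1←0xa6
9: ✓ MOVGT  r0←0x8d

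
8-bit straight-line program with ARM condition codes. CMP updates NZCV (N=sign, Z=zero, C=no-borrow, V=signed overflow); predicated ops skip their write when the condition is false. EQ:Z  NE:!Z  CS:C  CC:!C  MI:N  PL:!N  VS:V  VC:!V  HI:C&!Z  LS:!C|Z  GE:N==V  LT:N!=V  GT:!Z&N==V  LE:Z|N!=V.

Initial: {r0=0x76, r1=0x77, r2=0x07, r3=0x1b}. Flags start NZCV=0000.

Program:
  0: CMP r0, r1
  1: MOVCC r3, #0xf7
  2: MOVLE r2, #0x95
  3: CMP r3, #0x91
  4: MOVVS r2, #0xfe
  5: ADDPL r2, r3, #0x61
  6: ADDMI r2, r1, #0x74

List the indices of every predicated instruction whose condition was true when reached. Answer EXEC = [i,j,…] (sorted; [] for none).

0: ✓ CMP  NZCV=1000
1: ✓ MOVCC  r3←0xf7
2: ✓ MOVLE  r2←0x95
3: ✓ CMP  NZCV=0010
4: · MOVVS
5: ✓ ADDPL  r2←0x58
6: · ADDMI

EXEC = [1,2,5]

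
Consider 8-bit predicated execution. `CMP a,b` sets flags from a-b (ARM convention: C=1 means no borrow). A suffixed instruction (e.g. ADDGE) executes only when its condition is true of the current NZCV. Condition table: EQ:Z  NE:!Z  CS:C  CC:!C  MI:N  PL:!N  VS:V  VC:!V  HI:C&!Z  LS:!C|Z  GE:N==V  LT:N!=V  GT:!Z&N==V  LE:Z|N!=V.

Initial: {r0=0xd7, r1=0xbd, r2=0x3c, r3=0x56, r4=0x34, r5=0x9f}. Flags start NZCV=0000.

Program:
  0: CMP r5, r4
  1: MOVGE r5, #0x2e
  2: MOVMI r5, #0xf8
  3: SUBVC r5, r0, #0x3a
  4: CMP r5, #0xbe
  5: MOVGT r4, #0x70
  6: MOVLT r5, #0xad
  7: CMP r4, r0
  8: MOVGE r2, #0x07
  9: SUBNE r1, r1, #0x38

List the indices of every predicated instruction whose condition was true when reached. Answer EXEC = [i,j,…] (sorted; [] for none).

EXEC = [6,8,9]

[0] flags=0011 → (cmp)
[1] flags=0011 GE?F → skip
[2] flags=0011 MI?F → skip
[3] flags=0011 VC?F → skip
[4] flags=1000 → (cmp)
[5] flags=1000 GT?F → skip
[6] flags=1000 LT?T → r5=0xad
[7] flags=0000 → (cmp)
[8] flags=0000 GE?T → r2=0x07
[9] flags=0000 NE?T → r1=0x85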